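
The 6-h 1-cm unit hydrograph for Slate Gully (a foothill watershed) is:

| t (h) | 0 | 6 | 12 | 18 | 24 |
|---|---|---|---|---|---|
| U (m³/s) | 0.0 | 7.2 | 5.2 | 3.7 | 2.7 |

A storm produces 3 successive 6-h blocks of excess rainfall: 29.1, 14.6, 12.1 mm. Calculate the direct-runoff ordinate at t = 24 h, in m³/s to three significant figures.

Q ≈ 19.6 m³/s

By discrete convolution, Q_j = Σ (P_i / 10 mm) · U_{j−i}.
At t = 24 h (j=4): Q = (29.1/10)·2.7 + (14.6/10)·3.7 + (12.1/10)·5.2 = 19.6 m³/s.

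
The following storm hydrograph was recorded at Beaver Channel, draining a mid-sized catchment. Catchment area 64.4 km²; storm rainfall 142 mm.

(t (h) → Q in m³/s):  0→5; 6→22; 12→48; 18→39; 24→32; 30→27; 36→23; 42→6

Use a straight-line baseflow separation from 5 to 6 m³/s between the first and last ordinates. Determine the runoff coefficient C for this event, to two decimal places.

ΣQ_DR = 158.0 m³/s; V = ΣQ_DR·Δt = 3.413 × 10^6 m³.
Runoff depth d = V / A = 52.99 mm.
C = d / P = 52.99 / 142 = 0.37.

C ≈ 0.37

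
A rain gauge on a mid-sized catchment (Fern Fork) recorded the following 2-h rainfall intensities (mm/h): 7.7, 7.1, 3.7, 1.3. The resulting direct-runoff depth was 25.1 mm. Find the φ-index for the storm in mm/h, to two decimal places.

φ ≈ 1.98 mm/h

Only the 3 blocks with intensity above φ contribute runoff: 7.7, 7.1, 3.7 mm/h.
Σ(I−φ)·Δt = d  ⇒  (7.7+7.1+3.7 − 3φ)·2 = 25.1
φ = (18.50 − 25.1/2) / 3 = 1.98 mm/h.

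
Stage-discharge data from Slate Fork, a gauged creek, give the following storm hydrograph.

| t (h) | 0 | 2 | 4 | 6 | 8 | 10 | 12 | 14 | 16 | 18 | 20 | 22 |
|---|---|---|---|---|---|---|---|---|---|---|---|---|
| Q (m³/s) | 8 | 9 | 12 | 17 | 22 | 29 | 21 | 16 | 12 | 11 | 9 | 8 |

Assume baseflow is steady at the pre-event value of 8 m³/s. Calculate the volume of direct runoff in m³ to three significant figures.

Direct-runoff ordinates (Q − Q_b): 0.0, 1.0, 4.0, 9.0, 14.0, 21.0, 13.0, 8.0, 4.0, 3.0, 1.0, 0.0 m³/s.
ΣQ_DR = 78.00 m³/s.
With Δt = 2 h = 7200 s, V = ΣQ_DR · Δt = 78.00 × 7200 = 5.62 × 10^5 m³.

V ≈ 5.62 × 10^5 m³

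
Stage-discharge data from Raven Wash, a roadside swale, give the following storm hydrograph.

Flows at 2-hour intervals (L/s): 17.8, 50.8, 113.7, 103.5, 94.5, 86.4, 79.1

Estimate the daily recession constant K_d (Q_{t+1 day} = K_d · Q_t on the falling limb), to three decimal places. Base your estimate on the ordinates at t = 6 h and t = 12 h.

Between t = 6 h and t = 12 h the flow falls from 103.5 to 79.1 L/s over 3×2 h = 6 h.
Per-interval ratio K = (79.1/103.5)^(1/3) = 0.9143; K_d = K^(24/2) = 0.341.

K_d ≈ 0.341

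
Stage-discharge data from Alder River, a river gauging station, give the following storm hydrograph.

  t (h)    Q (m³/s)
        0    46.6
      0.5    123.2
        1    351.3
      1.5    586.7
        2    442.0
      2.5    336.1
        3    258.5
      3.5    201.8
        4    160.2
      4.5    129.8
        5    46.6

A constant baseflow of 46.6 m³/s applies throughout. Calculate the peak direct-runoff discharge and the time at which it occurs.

Q_p = 540.1 m³/s at t = 1.5 h

Subtracting baseflow gives direct-runoff ordinates: 0.0, 76.6, 304.7, 540.1, 395.4, 289.5, 211.9, 155.2, 113.6, 83.2, 0.0 m³/s.
The maximum is 540.1 m³/s, occurring at the reading for t = 1.5 h.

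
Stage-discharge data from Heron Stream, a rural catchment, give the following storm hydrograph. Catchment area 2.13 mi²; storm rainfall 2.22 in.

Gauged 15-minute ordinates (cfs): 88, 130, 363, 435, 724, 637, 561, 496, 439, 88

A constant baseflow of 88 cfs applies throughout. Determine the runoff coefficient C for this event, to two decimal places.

ΣQ_DR = 3081 cfs; V = ΣQ_DR·Δt = 2.773 × 10^6 ft³.
Runoff depth d = V / A = 0.5604 in.
C = d / P = 0.5604 / 2.22 = 0.25.

C ≈ 0.25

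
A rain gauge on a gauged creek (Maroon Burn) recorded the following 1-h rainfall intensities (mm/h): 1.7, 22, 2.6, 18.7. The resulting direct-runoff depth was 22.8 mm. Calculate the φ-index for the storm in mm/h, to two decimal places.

Only the 2 blocks with intensity above φ contribute runoff: 22, 18.7 mm/h.
Σ(I−φ)·Δt = d  ⇒  (22+18.7 − 2φ)·1 = 22.8
φ = (40.70 − 22.8/1) / 2 = 8.95 mm/h.

φ ≈ 8.95 mm/h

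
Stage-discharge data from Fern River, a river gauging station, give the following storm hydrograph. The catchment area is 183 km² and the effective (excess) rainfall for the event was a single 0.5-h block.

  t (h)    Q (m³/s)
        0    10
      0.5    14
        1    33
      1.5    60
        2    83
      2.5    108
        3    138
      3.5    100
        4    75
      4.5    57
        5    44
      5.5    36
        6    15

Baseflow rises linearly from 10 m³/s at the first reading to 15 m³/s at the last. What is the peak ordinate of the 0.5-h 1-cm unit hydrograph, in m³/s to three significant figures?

U_p ≈ 209 m³/s

Direct runoff: 0.00, 3.58, 22.17, 48.75, 71.33, 95.92, 125.50, 87.08, 61.67, 43.25, 29.83, 21.42, 0.00 m³/s; ΣQ_DR = 610.5 m³/s, peak = 125.50 m³/s.
Runoff depth d = ΣQ_DR·Δt / A = 610.5 × 1800 / (183 km²) = 6.005 mm.
The 1-cm UH is the DRH scaled by (10 mm)/d, so U_p = 125.50 × 10/6.005 = 209 m³/s.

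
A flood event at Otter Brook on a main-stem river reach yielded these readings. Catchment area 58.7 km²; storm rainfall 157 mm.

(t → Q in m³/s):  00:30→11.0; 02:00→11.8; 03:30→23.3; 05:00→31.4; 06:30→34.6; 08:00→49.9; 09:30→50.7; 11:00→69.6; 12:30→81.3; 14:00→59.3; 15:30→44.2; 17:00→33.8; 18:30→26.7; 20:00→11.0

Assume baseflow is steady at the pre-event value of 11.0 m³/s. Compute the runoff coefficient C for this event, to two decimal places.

ΣQ_DR = 384.6 m³/s; V = ΣQ_DR·Δt = 2.077 × 10^6 m³.
Runoff depth d = V / A = 35.38 mm.
C = d / P = 35.38 / 157 = 0.23.

C ≈ 0.23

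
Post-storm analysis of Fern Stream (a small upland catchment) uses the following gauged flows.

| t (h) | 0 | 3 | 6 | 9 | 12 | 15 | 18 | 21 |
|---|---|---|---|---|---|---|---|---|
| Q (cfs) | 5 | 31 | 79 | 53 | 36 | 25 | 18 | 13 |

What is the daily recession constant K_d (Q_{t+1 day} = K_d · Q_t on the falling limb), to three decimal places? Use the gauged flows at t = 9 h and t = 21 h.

K_d ≈ 0.060

Between t = 9 h and t = 21 h the flow falls from 53 to 13 cfs over 4×3 h = 12 h.
Per-interval ratio K = (13/53)^(1/4) = 0.7037; K_d = K^(24/3) = 0.060.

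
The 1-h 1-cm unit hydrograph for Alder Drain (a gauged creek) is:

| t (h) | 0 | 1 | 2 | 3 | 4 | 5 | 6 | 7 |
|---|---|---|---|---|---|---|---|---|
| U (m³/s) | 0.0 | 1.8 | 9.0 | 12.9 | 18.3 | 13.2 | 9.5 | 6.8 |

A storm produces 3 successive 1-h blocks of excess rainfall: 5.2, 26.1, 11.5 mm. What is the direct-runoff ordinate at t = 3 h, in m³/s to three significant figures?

Q ≈ 32.3 m³/s

By discrete convolution, Q_j = Σ (P_i / 10 mm) · U_{j−i}.
At t = 3 h (j=3): Q = (5.2/10)·12.9 + (26.1/10)·9.0 + (11.5/10)·1.8 = 32.3 m³/s.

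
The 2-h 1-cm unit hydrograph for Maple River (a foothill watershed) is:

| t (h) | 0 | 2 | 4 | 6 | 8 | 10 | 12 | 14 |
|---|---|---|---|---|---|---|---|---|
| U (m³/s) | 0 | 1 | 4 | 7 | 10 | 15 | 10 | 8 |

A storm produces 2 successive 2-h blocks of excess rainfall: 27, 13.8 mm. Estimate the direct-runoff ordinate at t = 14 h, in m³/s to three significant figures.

Q ≈ 35.4 m³/s

By discrete convolution, Q_j = Σ (P_i / 10 mm) · U_{j−i}.
At t = 14 h (j=7): Q = (27/10)·8 + (13.8/10)·10 = 35.4 m³/s.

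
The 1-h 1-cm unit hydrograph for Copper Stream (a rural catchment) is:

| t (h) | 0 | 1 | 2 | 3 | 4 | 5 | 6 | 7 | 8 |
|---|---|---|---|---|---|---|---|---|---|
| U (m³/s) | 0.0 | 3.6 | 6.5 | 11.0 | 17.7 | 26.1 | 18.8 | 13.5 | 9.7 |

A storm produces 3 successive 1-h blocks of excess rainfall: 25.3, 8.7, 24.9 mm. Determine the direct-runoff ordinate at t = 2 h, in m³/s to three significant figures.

By discrete convolution, Q_j = Σ (P_i / 10 mm) · U_{j−i}.
At t = 2 h (j=2): Q = (25.3/10)·6.5 + (8.7/10)·3.6 + (24.9/10)·0.0 = 19.6 m³/s.

Q ≈ 19.6 m³/s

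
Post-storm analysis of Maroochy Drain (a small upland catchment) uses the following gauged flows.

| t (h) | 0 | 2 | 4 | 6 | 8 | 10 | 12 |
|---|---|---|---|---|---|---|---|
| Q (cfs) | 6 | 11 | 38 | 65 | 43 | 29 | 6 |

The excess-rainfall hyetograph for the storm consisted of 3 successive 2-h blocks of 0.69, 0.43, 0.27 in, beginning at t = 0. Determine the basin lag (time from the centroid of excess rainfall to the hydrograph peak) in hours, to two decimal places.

Centroid of excess rainfall: t_c = Σ P_i·t̄_i / ΣP_i = 2.3957 h (block centres at 1, 3, 5 h).
Hydrograph peak occurs at t = 6 h, so basin lag t_L = 6 − 2.3957 = 3.60 h.

t_L ≈ 3.60 h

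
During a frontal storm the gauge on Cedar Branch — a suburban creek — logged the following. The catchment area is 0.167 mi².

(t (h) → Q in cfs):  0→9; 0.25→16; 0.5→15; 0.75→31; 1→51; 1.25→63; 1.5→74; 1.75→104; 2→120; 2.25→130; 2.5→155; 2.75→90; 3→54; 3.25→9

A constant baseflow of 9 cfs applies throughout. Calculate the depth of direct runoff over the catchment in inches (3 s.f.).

Direct runoff: 0.0, 7.0, 6.0, 22.0, 42.0, 54.0, 65.0, 95.0, 111.0, 121.0, 146.0, 81.0, 45.0, 0.0 cfs; ΣQ_DR = 795.0 cfs.
V = ΣQ_DR · Δt = 795.0 × 900 s = 7.155 × 10^5 ft³.
Over A = 0.167 mi², depth = V / A = 1.84 in.

d ≈ 1.84 in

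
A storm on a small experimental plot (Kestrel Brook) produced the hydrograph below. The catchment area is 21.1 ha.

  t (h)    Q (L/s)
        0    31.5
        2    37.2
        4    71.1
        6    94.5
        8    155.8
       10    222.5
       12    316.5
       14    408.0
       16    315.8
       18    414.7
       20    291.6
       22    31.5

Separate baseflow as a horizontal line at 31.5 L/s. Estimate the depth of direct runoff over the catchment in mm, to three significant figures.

d ≈ 68.7 mm

Direct runoff: 0.0, 5.7, 39.6, 63.0, 124.3, 191.0, 285.0, 376.5, 284.3, 383.2, 260.1, 0.0 L/s; ΣQ_DR = 2013 L/s.
V = ΣQ_DR · Δt = 2013 × 7200 s = 1.449 × 10^7 L.
Over A = 21.1 ha, depth = V / A = 68.7 mm.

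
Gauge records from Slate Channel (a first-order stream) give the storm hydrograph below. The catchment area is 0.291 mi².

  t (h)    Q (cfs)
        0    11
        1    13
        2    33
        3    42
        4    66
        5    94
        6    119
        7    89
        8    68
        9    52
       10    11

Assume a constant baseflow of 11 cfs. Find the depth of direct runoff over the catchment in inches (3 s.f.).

d ≈ 2.54 in

Direct runoff: 0.0, 2.0, 22.0, 31.0, 55.0, 83.0, 108.0, 78.0, 57.0, 41.0, 0.0 cfs; ΣQ_DR = 477.0 cfs.
V = ΣQ_DR · Δt = 477.0 × 3600 s = 1.717 × 10^6 ft³.
Over A = 0.291 mi², depth = V / A = 2.54 in.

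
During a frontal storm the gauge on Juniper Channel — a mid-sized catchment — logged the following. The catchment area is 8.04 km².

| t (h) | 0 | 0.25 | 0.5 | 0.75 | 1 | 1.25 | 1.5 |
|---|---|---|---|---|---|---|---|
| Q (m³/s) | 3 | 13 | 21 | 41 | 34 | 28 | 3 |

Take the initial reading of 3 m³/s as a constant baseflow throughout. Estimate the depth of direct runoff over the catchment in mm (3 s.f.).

Direct runoff: 0.0, 10.0, 18.0, 38.0, 31.0, 25.0, 0.0 m³/s; ΣQ_DR = 122.0 m³/s.
V = ΣQ_DR · Δt = 122.0 × 900 s = 1.098 × 10^5 m³.
Over A = 8.04 km², depth = V / A = 13.7 mm.

d ≈ 13.7 mm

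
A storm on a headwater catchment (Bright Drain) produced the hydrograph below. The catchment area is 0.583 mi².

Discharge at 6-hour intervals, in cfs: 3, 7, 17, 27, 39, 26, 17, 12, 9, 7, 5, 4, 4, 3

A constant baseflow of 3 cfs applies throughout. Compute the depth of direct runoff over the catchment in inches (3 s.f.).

d ≈ 2.20 in

Direct runoff: 0.0, 4.0, 14.0, 24.0, 36.0, 23.0, 14.0, 9.0, 6.0, 4.0, 2.0, 1.0, 1.0, 0.0 cfs; ΣQ_DR = 138.0 cfs.
V = ΣQ_DR · Δt = 138.0 × 21600 s = 2.981 × 10^6 ft³.
Over A = 0.583 mi², depth = V / A = 2.20 in.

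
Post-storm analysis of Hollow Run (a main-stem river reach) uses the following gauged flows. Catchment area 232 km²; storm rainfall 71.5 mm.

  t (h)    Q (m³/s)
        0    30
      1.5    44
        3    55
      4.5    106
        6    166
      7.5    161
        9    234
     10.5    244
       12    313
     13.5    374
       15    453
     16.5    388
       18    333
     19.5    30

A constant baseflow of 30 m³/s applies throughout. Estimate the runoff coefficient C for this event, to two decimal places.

C ≈ 0.82

ΣQ_DR = 2511 m³/s; V = ΣQ_DR·Δt = 1.356 × 10^7 m³.
Runoff depth d = V / A = 58.45 mm.
C = d / P = 58.45 / 71.5 = 0.82.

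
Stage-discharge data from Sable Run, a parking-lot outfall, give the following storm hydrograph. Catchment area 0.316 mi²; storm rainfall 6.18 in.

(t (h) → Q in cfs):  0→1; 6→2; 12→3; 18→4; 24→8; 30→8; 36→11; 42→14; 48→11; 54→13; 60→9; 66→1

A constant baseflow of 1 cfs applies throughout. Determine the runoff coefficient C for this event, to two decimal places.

ΣQ_DR = 73.00 cfs; V = ΣQ_DR·Δt = 1.577 × 10^6 ft³.
Runoff depth d = V / A = 2.148 in.
C = d / P = 2.148 / 6.18 = 0.35.

C ≈ 0.35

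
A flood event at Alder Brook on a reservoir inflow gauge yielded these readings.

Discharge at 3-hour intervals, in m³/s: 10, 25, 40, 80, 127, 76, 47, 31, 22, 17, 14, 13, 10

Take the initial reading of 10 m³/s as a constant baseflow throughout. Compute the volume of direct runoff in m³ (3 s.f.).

V ≈ 4.13 × 10^6 m³

Direct-runoff ordinates (Q − Q_b): 0.0, 15.0, 30.0, 70.0, 117.0, 66.0, 37.0, 21.0, 12.0, 7.0, 4.0, 3.0, 0.0 m³/s.
ΣQ_DR = 382.0 m³/s.
With Δt = 3 h = 10800 s, V = ΣQ_DR · Δt = 382.0 × 10800 = 4.13 × 10^6 m³.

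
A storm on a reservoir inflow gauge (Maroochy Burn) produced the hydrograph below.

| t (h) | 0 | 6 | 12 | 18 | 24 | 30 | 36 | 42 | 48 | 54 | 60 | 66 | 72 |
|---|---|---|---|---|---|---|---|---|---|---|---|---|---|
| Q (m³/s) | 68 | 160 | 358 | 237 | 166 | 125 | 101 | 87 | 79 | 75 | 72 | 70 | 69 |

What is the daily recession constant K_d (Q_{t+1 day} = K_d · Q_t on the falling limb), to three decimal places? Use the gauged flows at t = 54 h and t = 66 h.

K_d ≈ 0.871

Between t = 54 h and t = 66 h the flow falls from 75 to 70 m³/s over 2×6 h = 12 h.
Per-interval ratio K = (70/75)^(1/2) = 0.9661; K_d = K^(24/6) = 0.871.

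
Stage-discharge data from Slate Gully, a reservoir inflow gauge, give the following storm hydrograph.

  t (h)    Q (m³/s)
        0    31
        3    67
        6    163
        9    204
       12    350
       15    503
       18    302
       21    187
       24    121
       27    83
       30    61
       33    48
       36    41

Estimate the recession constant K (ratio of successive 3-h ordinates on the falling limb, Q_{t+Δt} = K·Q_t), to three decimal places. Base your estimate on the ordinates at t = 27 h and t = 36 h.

Using the recession-limb readings at t = 27 h and t = 36 h: Q falls from 83 to 41 m³/s over 3 intervals.
K = (Q₂/Q₁)^(1/3) = (41/83)^(1/3) = 0.791.

K ≈ 0.791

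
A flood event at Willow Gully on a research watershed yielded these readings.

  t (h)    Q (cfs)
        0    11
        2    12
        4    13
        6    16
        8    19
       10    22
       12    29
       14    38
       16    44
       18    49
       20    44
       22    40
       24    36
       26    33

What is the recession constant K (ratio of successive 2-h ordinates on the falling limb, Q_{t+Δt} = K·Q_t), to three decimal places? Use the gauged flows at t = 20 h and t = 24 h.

Using the recession-limb readings at t = 20 h and t = 24 h: Q falls from 44 to 36 cfs over 2 intervals.
K = (Q₂/Q₁)^(1/2) = (36/44)^(1/2) = 0.905.

K ≈ 0.905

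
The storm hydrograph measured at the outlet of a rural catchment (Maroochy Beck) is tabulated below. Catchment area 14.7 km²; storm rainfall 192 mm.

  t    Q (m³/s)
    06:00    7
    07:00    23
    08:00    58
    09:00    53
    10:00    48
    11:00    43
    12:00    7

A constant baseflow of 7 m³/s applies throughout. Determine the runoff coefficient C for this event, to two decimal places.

C ≈ 0.24

ΣQ_DR = 190.0 m³/s; V = ΣQ_DR·Δt = 6.840 × 10^5 m³.
Runoff depth d = V / A = 46.53 mm.
C = d / P = 46.53 / 192 = 0.24.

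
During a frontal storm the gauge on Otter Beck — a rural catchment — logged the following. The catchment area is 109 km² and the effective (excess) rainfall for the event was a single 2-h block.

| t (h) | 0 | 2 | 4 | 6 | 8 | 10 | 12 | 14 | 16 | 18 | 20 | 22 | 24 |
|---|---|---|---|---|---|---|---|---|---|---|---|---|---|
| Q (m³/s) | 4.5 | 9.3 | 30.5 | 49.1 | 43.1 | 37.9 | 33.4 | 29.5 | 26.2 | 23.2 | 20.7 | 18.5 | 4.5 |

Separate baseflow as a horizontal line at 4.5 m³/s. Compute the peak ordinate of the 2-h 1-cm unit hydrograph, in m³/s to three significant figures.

Direct runoff: 0.0, 4.8, 26.0, 44.6, 38.6, 33.4, 28.9, 25.0, 21.7, 18.7, 16.2, 14.0, 0.0 m³/s; ΣQ_DR = 271.9 m³/s, peak = 44.6 m³/s.
Runoff depth d = ΣQ_DR·Δt / A = 271.9 × 7200 / (109 km²) = 17.96 mm.
The 1-cm UH is the DRH scaled by (10 mm)/d, so U_p = 44.6 × 10/17.96 = 24.8 m³/s.

U_p ≈ 24.8 m³/s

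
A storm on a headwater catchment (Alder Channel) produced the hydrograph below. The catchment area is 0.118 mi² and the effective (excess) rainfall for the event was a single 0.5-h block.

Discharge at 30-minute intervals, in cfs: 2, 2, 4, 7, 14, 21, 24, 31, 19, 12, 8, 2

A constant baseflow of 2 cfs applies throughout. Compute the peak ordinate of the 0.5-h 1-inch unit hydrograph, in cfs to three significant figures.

Direct runoff: 0.0, 0.0, 2.0, 5.0, 12.0, 19.0, 22.0, 29.0, 17.0, 10.0, 6.0, 0.0 cfs; ΣQ_DR = 122.0 cfs, peak = 29.0 cfs.
Runoff depth d = ΣQ_DR·Δt / A = 122.0 × 1800 / (0.118 mi²) = 0.8011 in.
The 1-inch UH is the DRH scaled by (1 in)/d, so U_p = 29.0 × 1/0.8011 = 36.2 cfs.

U_p ≈ 36.2 cfs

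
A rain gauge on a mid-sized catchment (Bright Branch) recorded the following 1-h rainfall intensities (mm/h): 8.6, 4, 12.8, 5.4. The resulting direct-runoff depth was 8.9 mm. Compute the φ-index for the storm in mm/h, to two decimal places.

φ ≈ 6.25 mm/h

Only the 2 blocks with intensity above φ contribute runoff: 8.6, 12.8 mm/h.
Σ(I−φ)·Δt = d  ⇒  (8.6+12.8 − 2φ)·1 = 8.9
φ = (21.40 − 8.9/1) / 2 = 6.25 mm/h.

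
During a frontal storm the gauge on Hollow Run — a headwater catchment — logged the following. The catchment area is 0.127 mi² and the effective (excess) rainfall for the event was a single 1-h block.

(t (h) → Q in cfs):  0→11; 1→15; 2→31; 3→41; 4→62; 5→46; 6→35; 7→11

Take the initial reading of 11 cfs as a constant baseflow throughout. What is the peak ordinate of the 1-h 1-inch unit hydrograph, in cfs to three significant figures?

U_p ≈ 25.5 cfs

Direct runoff: 0.0, 4.0, 20.0, 30.0, 51.0, 35.0, 24.0, 0.0 cfs; ΣQ_DR = 164.0 cfs, peak = 51.0 cfs.
Runoff depth d = ΣQ_DR·Δt / A = 164.0 × 3600 / (0.127 mi²) = 2.001 in.
The 1-inch UH is the DRH scaled by (1 in)/d, so U_p = 51.0 × 1/2.001 = 25.5 cfs.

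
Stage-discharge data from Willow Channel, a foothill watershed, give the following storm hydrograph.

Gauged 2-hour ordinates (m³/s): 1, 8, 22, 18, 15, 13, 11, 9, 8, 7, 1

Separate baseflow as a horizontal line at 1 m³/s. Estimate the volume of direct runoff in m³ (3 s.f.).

Direct-runoff ordinates (Q − Q_b): 0.0, 7.0, 21.0, 17.0, 14.0, 12.0, 10.0, 8.0, 7.0, 6.0, 0.0 m³/s.
ΣQ_DR = 102.0 m³/s.
With Δt = 2 h = 7200 s, V = ΣQ_DR · Δt = 102.0 × 7200 = 7.34 × 10^5 m³.

V ≈ 7.34 × 10^5 m³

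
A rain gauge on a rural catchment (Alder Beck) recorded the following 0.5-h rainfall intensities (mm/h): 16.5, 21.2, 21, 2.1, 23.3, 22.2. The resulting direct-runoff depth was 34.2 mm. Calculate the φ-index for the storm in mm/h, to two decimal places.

Only the 5 blocks with intensity above φ contribute runoff: 16.5, 21.2, 21, 23.3, 22.2 mm/h.
Σ(I−φ)·Δt = d  ⇒  (16.5+21.2+21+23.3+22.2 − 5φ)·0.5 = 34.2
φ = (104.2 − 34.2/0.5) / 5 = 7.16 mm/h.

φ ≈ 7.16 mm/h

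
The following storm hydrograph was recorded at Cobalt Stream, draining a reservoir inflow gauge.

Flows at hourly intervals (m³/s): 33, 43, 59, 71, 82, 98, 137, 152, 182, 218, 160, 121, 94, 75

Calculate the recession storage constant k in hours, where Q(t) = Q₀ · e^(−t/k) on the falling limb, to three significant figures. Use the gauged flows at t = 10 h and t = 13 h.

k ≈ 3.96 h

On the falling limb, Q drops from 160 to 75 m³/s between t = 10 h and t = 13 h (Δt = 3 h).
k = −Δt / ln(Q₂/Q₁) = −3 / ln(75/160) = 3.96 h.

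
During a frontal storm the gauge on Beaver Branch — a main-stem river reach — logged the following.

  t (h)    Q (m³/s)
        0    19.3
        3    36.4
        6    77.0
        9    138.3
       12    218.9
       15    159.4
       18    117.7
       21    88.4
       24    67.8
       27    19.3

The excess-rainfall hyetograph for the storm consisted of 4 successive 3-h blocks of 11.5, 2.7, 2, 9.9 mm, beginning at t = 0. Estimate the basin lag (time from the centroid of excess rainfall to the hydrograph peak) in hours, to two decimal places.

t_L ≈ 6.32 h

Centroid of excess rainfall: t_c = Σ P_i·t̄_i / ΣP_i = 5.6839 h (block centres at 1.5, 4.5, 7.5, 10.5 h).
Hydrograph peak occurs at t = 12 h, so basin lag t_L = 12 − 5.6839 = 6.32 h.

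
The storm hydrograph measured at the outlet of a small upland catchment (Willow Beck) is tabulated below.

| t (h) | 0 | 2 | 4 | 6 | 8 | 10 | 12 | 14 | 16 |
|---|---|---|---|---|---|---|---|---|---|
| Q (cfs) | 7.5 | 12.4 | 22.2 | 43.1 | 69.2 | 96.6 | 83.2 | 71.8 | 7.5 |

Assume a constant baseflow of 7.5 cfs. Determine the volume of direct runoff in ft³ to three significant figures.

Direct-runoff ordinates (Q − Q_b): 0.0, 4.9, 14.7, 35.6, 61.7, 89.1, 75.7, 64.3, 0.0 cfs.
ΣQ_DR = 346.0 cfs.
With Δt = 2 h = 7200 s, V = ΣQ_DR · Δt = 346.0 × 7200 = 2.49 × 10^6 ft³.

V ≈ 2.49 × 10^6 ft³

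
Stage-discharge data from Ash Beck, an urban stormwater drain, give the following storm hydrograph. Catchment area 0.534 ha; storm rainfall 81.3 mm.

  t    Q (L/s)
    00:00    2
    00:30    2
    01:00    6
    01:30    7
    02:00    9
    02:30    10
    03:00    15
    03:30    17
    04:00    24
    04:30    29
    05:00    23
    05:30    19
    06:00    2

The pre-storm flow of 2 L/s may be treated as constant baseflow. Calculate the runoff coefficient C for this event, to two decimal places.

ΣQ_DR = 139.0 L/s; V = ΣQ_DR·Δt = 2.502 × 10^5 L.
Runoff depth d = V / A = 46.85 mm.
C = d / P = 46.85 / 81.3 = 0.58.

C ≈ 0.58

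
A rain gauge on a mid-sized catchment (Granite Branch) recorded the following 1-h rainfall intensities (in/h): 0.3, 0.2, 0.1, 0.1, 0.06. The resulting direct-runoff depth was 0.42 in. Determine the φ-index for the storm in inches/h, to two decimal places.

Only the 4 blocks with intensity above φ contribute runoff: 0.3, 0.2, 0.1, 0.1 in/h.
Σ(I−φ)·Δt = d  ⇒  (0.3+0.2+0.1+0.1 − 4φ)·1 = 0.42
φ = (0.7000 − 0.42/1) / 4 = 0.07 in/h.

φ ≈ 0.07 in/h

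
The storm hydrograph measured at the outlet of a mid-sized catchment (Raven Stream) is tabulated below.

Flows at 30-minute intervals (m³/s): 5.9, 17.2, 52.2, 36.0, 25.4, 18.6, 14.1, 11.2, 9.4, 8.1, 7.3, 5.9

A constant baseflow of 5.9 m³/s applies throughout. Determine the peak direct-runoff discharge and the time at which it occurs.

Subtracting baseflow gives direct-runoff ordinates: 0.0, 11.3, 46.3, 30.1, 19.5, 12.7, 8.2, 5.3, 3.5, 2.2, 1.4, 0.0 m³/s.
The maximum is 46.3 m³/s, occurring at the reading for t = 1 h.

Q_p = 46.3 m³/s at t = 1 h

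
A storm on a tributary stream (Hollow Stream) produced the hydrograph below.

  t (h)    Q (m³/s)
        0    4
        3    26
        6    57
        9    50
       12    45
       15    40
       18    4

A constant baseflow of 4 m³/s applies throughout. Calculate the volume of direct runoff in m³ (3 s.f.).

V ≈ 2.14 × 10^6 m³

Direct-runoff ordinates (Q − Q_b): 0.0, 22.0, 53.0, 46.0, 41.0, 36.0, 0.0 m³/s.
ΣQ_DR = 198.0 m³/s.
With Δt = 3 h = 10800 s, V = ΣQ_DR · Δt = 198.0 × 10800 = 2.14 × 10^6 m³.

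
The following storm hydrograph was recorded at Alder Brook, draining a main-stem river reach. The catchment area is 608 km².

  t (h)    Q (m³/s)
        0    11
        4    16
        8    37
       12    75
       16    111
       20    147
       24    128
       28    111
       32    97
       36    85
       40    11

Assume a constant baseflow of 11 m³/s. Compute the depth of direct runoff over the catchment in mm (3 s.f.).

Direct runoff: 0.0, 5.0, 26.0, 64.0, 100.0, 136.0, 117.0, 100.0, 86.0, 74.0, 0.0 m³/s; ΣQ_DR = 708.0 m³/s.
V = ΣQ_DR · Δt = 708.0 × 14400 s = 1.020 × 10^7 m³.
Over A = 608 km², depth = V / A = 16.8 mm.

d ≈ 16.8 mm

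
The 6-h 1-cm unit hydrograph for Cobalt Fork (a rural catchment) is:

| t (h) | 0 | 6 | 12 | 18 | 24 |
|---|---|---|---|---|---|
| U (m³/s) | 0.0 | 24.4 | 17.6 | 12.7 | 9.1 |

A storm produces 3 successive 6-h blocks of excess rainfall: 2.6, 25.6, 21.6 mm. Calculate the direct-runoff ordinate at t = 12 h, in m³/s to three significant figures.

Q ≈ 67.0 m³/s

By discrete convolution, Q_j = Σ (P_i / 10 mm) · U_{j−i}.
At t = 12 h (j=2): Q = (2.6/10)·17.6 + (25.6/10)·24.4 + (21.6/10)·0.0 = 67.0 m³/s.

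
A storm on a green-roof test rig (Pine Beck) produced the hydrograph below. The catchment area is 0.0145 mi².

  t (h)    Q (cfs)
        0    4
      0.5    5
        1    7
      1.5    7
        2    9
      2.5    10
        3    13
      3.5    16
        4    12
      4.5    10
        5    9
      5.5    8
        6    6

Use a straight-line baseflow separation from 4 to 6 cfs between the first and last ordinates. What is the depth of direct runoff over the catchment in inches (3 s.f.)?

d ≈ 2.73 in

Direct runoff: 0.00, 0.83, 2.67, 2.50, 4.33, 5.17, 8.00, 10.83, 6.67, 4.50, 3.33, 2.17, 0.00 cfs; ΣQ_DR = 51.00 cfs.
V = ΣQ_DR · Δt = 51.00 × 1800 s = 91800 ft³.
Over A = 0.0145 mi², depth = V / A = 2.73 in.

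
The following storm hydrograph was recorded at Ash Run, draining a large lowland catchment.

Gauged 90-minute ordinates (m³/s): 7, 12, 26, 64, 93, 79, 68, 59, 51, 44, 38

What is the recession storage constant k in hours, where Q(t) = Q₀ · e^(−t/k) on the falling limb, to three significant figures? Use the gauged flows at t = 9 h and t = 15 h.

k ≈ 10.3 h

On the falling limb, Q drops from 68 to 38 m³/s between t = 9 h and t = 15 h (Δt = 6 h).
k = −Δt / ln(Q₂/Q₁) = −6 / ln(38/68) = 10.3 h.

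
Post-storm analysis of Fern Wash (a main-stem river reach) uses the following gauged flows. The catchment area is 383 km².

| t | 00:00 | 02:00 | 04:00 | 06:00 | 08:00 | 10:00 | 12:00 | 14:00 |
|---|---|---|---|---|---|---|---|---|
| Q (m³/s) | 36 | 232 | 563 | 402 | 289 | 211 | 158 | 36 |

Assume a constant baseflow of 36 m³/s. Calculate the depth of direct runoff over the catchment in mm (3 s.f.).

Direct runoff: 0.0, 196.0, 527.0, 366.0, 253.0, 175.0, 122.0, 0.0 m³/s; ΣQ_DR = 1639 m³/s.
V = ΣQ_DR · Δt = 1639 × 7200 s = 1.180 × 10^7 m³.
Over A = 383 km², depth = V / A = 30.8 mm.

d ≈ 30.8 mm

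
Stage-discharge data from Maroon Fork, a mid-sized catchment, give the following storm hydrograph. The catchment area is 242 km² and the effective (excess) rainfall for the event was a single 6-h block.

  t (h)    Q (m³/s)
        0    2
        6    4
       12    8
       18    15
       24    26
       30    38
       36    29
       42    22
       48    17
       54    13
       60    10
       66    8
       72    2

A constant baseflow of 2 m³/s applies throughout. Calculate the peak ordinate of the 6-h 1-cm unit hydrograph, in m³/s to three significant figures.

U_p ≈ 24.0 m³/s

Direct runoff: 0.0, 2.0, 6.0, 13.0, 24.0, 36.0, 27.0, 20.0, 15.0, 11.0, 8.0, 6.0, 0.0 m³/s; ΣQ_DR = 168.0 m³/s, peak = 36.0 m³/s.
Runoff depth d = ΣQ_DR·Δt / A = 168.0 × 21600 / (242 km²) = 15.00 mm.
The 1-cm UH is the DRH scaled by (10 mm)/d, so U_p = 36.0 × 10/15.00 = 24.0 m³/s.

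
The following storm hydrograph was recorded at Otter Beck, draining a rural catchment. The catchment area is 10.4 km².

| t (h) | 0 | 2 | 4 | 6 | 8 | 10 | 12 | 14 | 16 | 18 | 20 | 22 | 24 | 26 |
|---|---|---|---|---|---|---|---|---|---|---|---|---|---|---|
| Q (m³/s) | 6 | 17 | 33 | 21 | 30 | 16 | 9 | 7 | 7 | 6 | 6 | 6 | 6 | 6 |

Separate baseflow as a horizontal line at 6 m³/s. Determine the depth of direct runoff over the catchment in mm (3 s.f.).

Direct runoff: 0.0, 11.0, 27.0, 15.0, 24.0, 10.0, 3.0, 1.0, 1.0, 0.0, 0.0, 0.0, 0.0, 0.0 m³/s; ΣQ_DR = 92.00 m³/s.
V = ΣQ_DR · Δt = 92.00 × 7200 s = 6.624 × 10^5 m³.
Over A = 10.4 km², depth = V / A = 63.7 mm.

d ≈ 63.7 mm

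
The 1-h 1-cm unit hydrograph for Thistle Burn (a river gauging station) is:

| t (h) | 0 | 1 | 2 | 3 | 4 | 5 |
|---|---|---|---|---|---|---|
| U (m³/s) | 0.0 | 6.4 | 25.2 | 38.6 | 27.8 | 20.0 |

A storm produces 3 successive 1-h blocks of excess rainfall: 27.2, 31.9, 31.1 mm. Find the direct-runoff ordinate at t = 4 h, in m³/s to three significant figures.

By discrete convolution, Q_j = Σ (P_i / 10 mm) · U_{j−i}.
At t = 4 h (j=4): Q = (27.2/10)·27.8 + (31.9/10)·38.6 + (31.1/10)·25.2 = 277 m³/s.

Q ≈ 277 m³/s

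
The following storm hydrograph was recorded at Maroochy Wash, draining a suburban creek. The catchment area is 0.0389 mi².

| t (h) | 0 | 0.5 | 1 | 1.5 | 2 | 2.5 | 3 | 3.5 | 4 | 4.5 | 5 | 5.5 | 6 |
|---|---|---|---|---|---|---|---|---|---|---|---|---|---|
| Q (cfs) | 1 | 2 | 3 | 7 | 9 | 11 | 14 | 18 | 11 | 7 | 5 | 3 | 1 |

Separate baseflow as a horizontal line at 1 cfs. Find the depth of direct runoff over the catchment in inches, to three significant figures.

d ≈ 1.57 in

Direct runoff: 0.0, 1.0, 2.0, 6.0, 8.0, 10.0, 13.0, 17.0, 10.0, 6.0, 4.0, 2.0, 0.0 cfs; ΣQ_DR = 79.00 cfs.
V = ΣQ_DR · Δt = 79.00 × 1800 s = 1.422 × 10^5 ft³.
Over A = 0.0389 mi², depth = V / A = 1.57 in.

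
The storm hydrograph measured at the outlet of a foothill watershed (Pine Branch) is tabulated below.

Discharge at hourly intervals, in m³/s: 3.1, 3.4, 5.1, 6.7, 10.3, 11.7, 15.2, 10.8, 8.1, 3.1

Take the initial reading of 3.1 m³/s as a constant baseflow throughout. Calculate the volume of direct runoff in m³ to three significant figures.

Direct-runoff ordinates (Q − Q_b): 0.0, 0.3, 2.0, 3.6, 7.2, 8.6, 12.1, 7.7, 5.0, 0.0 m³/s.
ΣQ_DR = 46.50 m³/s.
With Δt = 1 h = 3600 s, V = ΣQ_DR · Δt = 46.50 × 3600 = 1.67 × 10^5 m³.

V ≈ 1.67 × 10^5 m³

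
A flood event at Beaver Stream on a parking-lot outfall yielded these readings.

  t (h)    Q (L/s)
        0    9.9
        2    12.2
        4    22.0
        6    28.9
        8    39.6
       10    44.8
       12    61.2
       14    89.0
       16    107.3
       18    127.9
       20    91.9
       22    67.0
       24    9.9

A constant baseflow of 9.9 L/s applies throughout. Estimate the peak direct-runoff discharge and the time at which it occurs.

Subtracting baseflow gives direct-runoff ordinates: 0.0, 2.3, 12.1, 19.0, 29.7, 34.9, 51.3, 79.1, 97.4, 118.0, 82.0, 57.1, 0.0 L/s.
The maximum is 118.0 L/s, occurring at the reading for t = 18 h.

Q_p = 118.0 L/s at t = 18 h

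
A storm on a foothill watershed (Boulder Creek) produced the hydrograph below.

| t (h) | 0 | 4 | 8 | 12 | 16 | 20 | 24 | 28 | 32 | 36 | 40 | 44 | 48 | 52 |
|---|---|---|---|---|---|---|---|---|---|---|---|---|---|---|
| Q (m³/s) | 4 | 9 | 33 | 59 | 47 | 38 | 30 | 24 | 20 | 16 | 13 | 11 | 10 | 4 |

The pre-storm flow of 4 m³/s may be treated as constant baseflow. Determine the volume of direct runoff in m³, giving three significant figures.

Direct-runoff ordinates (Q − Q_b): 0.0, 5.0, 29.0, 55.0, 43.0, 34.0, 26.0, 20.0, 16.0, 12.0, 9.0, 7.0, 6.0, 0.0 m³/s.
ΣQ_DR = 262.0 m³/s.
With Δt = 4 h = 14400 s, V = ΣQ_DR · Δt = 262.0 × 14400 = 3.77 × 10^6 m³.

V ≈ 3.77 × 10^6 m³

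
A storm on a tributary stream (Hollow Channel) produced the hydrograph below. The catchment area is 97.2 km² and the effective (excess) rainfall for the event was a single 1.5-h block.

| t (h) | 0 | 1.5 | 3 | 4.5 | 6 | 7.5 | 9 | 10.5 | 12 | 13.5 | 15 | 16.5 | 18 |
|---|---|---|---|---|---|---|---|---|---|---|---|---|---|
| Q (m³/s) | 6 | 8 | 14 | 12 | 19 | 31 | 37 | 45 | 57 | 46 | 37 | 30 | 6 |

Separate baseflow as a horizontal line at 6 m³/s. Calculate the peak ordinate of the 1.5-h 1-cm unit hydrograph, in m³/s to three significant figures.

U_p ≈ 34.0 m³/s

Direct runoff: 0.0, 2.0, 8.0, 6.0, 13.0, 25.0, 31.0, 39.0, 51.0, 40.0, 31.0, 24.0, 0.0 m³/s; ΣQ_DR = 270.0 m³/s, peak = 51.0 m³/s.
Runoff depth d = ΣQ_DR·Δt / A = 270.0 × 5400 / (97.2 km²) = 15.00 mm.
The 1-cm UH is the DRH scaled by (10 mm)/d, so U_p = 51.0 × 10/15.00 = 34.0 m³/s.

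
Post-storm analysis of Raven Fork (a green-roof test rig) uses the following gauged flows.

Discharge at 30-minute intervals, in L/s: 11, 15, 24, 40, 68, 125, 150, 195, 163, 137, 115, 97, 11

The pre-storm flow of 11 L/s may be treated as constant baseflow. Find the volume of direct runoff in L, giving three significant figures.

V ≈ 1.81 × 10^6 L

Direct-runoff ordinates (Q − Q_b): 0.0, 4.0, 13.0, 29.0, 57.0, 114.0, 139.0, 184.0, 152.0, 126.0, 104.0, 86.0, 0.0 L/s.
ΣQ_DR = 1008 L/s.
With Δt = 0.5 h = 1800 s, V = ΣQ_DR · Δt = 1008 × 1800 = 1.81 × 10^6 L.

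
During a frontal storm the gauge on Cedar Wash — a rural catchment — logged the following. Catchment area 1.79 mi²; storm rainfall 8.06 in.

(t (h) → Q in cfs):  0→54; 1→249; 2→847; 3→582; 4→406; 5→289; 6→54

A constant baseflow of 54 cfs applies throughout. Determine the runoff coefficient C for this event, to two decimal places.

C ≈ 0.23

ΣQ_DR = 2103 cfs; V = ΣQ_DR·Δt = 7.571 × 10^6 ft³.
Runoff depth d = V / A = 1.821 in.
C = d / P = 1.821 / 8.06 = 0.23.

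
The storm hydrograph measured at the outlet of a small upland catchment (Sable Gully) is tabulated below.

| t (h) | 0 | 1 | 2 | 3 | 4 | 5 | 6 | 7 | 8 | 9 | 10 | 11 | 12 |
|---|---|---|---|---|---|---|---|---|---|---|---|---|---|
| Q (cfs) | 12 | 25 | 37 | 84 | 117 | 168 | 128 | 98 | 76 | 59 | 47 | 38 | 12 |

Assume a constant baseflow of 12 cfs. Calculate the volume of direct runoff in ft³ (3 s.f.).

V ≈ 2.68 × 10^6 ft³

Direct-runoff ordinates (Q − Q_b): 0.0, 13.0, 25.0, 72.0, 105.0, 156.0, 116.0, 86.0, 64.0, 47.0, 35.0, 26.0, 0.0 cfs.
ΣQ_DR = 745.0 cfs.
With Δt = 1 h = 3600 s, V = ΣQ_DR · Δt = 745.0 × 3600 = 2.68 × 10^6 ft³.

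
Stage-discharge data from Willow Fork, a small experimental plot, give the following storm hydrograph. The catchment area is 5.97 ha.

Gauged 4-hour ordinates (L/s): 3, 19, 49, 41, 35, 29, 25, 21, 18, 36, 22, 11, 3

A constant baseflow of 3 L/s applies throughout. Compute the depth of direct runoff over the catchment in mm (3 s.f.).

d ≈ 65.8 mm

Direct runoff: 0.0, 16.0, 46.0, 38.0, 32.0, 26.0, 22.0, 18.0, 15.0, 33.0, 19.0, 8.0, 0.0 L/s; ΣQ_DR = 273.0 L/s.
V = ΣQ_DR · Δt = 273.0 × 14400 s = 3.931 × 10^6 L.
Over A = 5.97 ha, depth = V / A = 65.8 mm.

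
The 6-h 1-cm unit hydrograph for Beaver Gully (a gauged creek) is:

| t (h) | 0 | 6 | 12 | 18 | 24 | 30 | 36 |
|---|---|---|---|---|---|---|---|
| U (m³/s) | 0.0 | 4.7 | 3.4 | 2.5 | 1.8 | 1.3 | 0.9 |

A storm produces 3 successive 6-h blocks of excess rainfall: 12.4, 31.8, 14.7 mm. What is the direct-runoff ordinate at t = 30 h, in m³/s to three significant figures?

By discrete convolution, Q_j = Σ (P_i / 10 mm) · U_{j−i}.
At t = 30 h (j=5): Q = (12.4/10)·1.3 + (31.8/10)·1.8 + (14.7/10)·2.5 = 11.0 m³/s.

Q ≈ 11.0 m³/s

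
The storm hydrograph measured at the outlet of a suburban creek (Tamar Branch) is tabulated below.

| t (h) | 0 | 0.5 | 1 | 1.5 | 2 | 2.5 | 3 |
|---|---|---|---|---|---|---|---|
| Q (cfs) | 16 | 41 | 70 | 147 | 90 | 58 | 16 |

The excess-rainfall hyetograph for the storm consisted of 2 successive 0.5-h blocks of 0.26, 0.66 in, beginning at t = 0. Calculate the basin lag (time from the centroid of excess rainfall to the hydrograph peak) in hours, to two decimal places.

t_L ≈ 0.89 h

Centroid of excess rainfall: t_c = Σ P_i·t̄_i / ΣP_i = 0.6087 h (block centres at 0.25, 0.75 h).
Hydrograph peak occurs at t = 1.5 h, so basin lag t_L = 1.5 − 0.6087 = 0.89 h.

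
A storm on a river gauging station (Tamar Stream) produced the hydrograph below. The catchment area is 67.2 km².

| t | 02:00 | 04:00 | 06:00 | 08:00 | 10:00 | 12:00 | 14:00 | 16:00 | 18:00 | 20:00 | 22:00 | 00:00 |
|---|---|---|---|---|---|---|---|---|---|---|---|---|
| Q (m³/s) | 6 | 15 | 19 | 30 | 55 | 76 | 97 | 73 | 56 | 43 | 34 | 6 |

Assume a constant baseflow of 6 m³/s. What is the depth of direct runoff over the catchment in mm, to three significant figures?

Direct runoff: 0.0, 9.0, 13.0, 24.0, 49.0, 70.0, 91.0, 67.0, 50.0, 37.0, 28.0, 0.0 m³/s; ΣQ_DR = 438.0 m³/s.
V = ΣQ_DR · Δt = 438.0 × 7200 s = 3.154 × 10^6 m³.
Over A = 67.2 km², depth = V / A = 46.9 mm.

d ≈ 46.9 mm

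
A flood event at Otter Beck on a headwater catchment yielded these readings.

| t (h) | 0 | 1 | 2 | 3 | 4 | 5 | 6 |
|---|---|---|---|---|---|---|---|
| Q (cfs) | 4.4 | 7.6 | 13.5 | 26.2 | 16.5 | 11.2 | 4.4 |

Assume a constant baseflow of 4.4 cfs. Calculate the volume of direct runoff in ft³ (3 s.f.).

Direct-runoff ordinates (Q − Q_b): 0.0, 3.2, 9.1, 21.8, 12.1, 6.8, 0.0 cfs.
ΣQ_DR = 53.00 cfs.
With Δt = 1 h = 3600 s, V = ΣQ_DR · Δt = 53.00 × 3600 = 1.91 × 10^5 ft³.

V ≈ 1.91 × 10^5 ft³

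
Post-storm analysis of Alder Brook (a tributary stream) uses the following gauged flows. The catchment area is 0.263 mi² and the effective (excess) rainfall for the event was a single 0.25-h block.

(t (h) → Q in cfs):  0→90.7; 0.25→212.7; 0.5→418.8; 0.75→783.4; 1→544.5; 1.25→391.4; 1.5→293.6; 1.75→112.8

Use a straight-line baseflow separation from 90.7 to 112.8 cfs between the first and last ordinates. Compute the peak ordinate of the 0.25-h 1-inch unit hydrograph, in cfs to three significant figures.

Direct runoff: 0.00, 118.84, 321.79, 683.23, 441.17, 284.91, 183.96, 0.00 cfs; ΣQ_DR = 2034 cfs, peak = 683.23 cfs.
Runoff depth d = ΣQ_DR·Δt / A = 2034 × 900 / (0.263 mi²) = 2.996 in.
The 1-inch UH is the DRH scaled by (1 in)/d, so U_p = 683.23 × 1/2.996 = 228 cfs.

U_p ≈ 228 cfs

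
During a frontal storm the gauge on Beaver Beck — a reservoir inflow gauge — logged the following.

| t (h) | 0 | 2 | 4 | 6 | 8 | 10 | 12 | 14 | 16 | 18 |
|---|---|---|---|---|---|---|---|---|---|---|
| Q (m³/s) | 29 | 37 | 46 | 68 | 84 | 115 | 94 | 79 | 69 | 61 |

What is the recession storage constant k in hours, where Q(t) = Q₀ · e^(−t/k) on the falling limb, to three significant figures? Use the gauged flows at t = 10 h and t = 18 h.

k ≈ 12.6 h

On the falling limb, Q drops from 115 to 61 m³/s between t = 10 h and t = 18 h (Δt = 8 h).
k = −Δt / ln(Q₂/Q₁) = −8 / ln(61/115) = 12.6 h.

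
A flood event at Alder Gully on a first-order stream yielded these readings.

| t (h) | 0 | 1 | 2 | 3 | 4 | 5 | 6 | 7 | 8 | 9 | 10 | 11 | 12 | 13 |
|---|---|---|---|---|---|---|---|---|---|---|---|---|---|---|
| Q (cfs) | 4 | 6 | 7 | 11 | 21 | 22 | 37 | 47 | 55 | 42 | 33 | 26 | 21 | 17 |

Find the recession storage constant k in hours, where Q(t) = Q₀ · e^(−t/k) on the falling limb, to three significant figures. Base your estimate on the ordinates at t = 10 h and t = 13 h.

k ≈ 4.52 h

On the falling limb, Q drops from 33 to 17 cfs between t = 10 h and t = 13 h (Δt = 3 h).
k = −Δt / ln(Q₂/Q₁) = −3 / ln(17/33) = 4.52 h.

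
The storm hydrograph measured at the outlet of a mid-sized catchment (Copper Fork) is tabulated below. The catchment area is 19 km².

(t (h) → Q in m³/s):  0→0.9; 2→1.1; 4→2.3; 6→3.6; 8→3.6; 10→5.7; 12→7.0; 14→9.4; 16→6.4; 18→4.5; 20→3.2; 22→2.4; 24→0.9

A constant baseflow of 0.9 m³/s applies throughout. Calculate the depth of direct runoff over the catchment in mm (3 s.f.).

d ≈ 14.9 mm

Direct runoff: 0.0, 0.2, 1.4, 2.7, 2.7, 4.8, 6.1, 8.5, 5.5, 3.6, 2.3, 1.5, 0.0 m³/s; ΣQ_DR = 39.30 m³/s.
V = ΣQ_DR · Δt = 39.30 × 7200 s = 2.830 × 10^5 m³.
Over A = 19 km², depth = V / A = 14.9 mm.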